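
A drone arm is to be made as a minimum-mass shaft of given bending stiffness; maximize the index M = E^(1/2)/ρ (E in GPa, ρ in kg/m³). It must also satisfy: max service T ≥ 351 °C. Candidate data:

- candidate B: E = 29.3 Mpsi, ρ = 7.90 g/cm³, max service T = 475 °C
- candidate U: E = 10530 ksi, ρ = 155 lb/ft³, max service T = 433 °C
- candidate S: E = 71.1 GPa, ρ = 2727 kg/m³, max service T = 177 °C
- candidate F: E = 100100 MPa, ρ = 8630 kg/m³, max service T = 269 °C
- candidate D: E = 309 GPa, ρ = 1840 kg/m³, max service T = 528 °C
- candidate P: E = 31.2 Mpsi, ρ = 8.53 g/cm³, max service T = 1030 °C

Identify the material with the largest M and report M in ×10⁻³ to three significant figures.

Screen on constraints: max service T ≥ 351 °C. Survivors: candidate B, candidate U, candidate D, candidate P.
In SI units:
  candidate B: E = 202.0 GPa, ρ = 7900 kg/m³
  candidate U: E = 72.60 GPa, ρ = 2483 kg/m³
  candidate D: E = 309.0 GPa, ρ = 1840 kg/m³
  candidate P: E = 215.1 GPa, ρ = 8530 kg/m³
  candidate D: M = 9.55×10⁻³
  candidate U: M = 3.43×10⁻³
  candidate B: M = 1.80×10⁻³
  candidate P: M = 1.72×10⁻³
Candidate D has the largest M.

candidate D, M = 9.55×10⁻³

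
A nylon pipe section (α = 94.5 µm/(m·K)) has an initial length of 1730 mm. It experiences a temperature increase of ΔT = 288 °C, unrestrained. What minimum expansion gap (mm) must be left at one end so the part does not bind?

ΔL = α·L₀·ΔT = 94.5×10⁻⁶ × 1730 mm × 288.0 K = 47.1 mm.

47.1 mm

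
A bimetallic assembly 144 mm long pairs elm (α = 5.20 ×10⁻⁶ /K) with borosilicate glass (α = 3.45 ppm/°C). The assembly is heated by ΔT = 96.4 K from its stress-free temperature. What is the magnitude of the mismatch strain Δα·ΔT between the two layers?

1.69×10⁻⁴

Δα = |5.20 − 3.45|×10⁻⁶/K = 1.75×10⁻⁶/K.
Mismatch strain = Δα·ΔT = 1.75×10⁻⁶ × 96.4 = 1.69×10⁻⁴.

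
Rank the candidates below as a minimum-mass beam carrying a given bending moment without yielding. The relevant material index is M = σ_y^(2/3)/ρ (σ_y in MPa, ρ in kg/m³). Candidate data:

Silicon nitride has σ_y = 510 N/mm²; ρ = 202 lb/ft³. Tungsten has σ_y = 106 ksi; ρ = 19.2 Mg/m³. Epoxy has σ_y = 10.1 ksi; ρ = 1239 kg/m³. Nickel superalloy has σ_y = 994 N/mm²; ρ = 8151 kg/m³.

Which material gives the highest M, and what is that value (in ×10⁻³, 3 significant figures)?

silicon nitride, M = 19.7×10⁻³

Convert each candidate to consistent units, then evaluate M:
  silicon nitride: σ_y = 510.0 MPa, ρ = 3236 kg/m³
  tungsten: σ_y = 730.8 MPa, ρ = 19200 kg/m³
  epoxy: σ_y = 69.64 MPa, ρ = 1239 kg/m³
  nickel superalloy: σ_y = 994.0 MPa, ρ = 8151 kg/m³
  silicon nitride: M = 19.7×10⁻³
  epoxy: M = 13.7×10⁻³
  nickel superalloy: M = 12.2×10⁻³
  tungsten: M = 4.23×10⁻³
The maximum is for silicon nitride.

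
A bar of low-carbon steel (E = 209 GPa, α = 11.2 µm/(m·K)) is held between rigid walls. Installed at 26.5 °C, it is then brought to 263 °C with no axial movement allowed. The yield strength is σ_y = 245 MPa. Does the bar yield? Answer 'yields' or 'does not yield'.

yields

ΔT = 236.5 K. Constrained thermal stress σ = E·α·ΔT = 209.0×10³ MPa × 11.2×10⁻⁶ × 236.5 = 554 MPa (compressive).
Compare to σ_y = 245 MPa: σ ≥ σ_y, so it yields.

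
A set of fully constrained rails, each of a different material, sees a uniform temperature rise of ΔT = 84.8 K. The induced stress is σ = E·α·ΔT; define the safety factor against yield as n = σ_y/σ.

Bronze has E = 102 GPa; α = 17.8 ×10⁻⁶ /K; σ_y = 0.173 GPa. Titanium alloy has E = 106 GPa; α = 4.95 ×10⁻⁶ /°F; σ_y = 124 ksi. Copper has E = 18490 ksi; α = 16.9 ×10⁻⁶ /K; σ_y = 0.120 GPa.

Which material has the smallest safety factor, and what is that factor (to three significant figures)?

copper, n = 0.657

Converting E to GPa, α to ×10⁻⁶/K, σ_y to MPa, then σ and n for each:
  bronze: E = 102.0, α = 17.8, σ_y = 173.0 → σ = 154 MPa, n = 1.12
  titanium alloy: E = 106.0, α = 8.91, σ_y = 855.0 → σ = 80.1 MPa, n = 10.7
  copper: E = 127.5, α = 16.9, σ_y = 120.0 → σ = 183 MPa, n = 0.657
Copper has the lowest safety factor, n = 0.657.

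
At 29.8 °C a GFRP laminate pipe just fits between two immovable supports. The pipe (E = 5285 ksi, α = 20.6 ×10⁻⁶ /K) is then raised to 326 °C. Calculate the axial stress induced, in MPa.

222 MPa

E = 5285 ksi = 36.44 GPa.
ΔT = 296.2 K. Constrained thermal stress σ = E·α·ΔT = 36.44×10³ MPa × 20.6×10⁻⁶ × 296.2 = 222 MPa (compressive).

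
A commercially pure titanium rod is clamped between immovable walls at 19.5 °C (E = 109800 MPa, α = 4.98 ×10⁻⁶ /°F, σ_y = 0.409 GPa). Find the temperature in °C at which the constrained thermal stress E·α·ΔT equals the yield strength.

435 °C

E = 109800 MPa = 109.8 GPa.
α = 4.98×10⁻⁶/°F × 9/5 = 8.96×10⁻⁶/K.
σ_y = 0.409 GPa = 409.0 MPa.
E·α·ΔT = 409.0 MPa ⇒ ΔT = 409.0 / (109.8×10³ × 8.96×10⁻⁶) = 415.5 K.
T = 19.5 + 415.5 = 435.0 °C.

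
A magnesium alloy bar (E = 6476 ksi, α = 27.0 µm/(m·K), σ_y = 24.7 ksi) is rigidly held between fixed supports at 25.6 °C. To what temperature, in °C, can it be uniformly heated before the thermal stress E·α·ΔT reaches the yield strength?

167 °C

E = 6476 ksi = 44.65 GPa.
σ_y = 24.7 ksi = 170.3 MPa.
E·α·ΔT = 170.3 MPa ⇒ ΔT = 170.3 / (44.65×10³ × 27.0×10⁻⁶) = 141.3 K.
T = 25.6 + 141.3 = 166.9 °C.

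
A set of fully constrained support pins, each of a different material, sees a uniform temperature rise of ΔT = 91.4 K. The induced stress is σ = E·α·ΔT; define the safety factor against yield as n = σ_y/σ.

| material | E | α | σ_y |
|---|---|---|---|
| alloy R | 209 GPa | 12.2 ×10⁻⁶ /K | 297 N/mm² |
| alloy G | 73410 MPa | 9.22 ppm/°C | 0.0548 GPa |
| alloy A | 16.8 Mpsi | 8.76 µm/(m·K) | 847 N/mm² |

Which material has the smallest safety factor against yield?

Converting E to GPa, α to ×10⁻⁶/K, σ_y to MPa, then σ and n for each:
  alloy R: E = 209.0, α = 12.2, σ_y = 297.0 → σ = 233 MPa, n = 1.27
  alloy G: E = 73.41, α = 9.22, σ_y = 54.80 → σ = 61.9 MPa, n = 0.886
  alloy A: E = 115.8, α = 8.76, σ_y = 847.0 → σ = 92.7 MPa, n = 9.13
Alloy G has the lowest safety factor, n = 0.886.

alloy G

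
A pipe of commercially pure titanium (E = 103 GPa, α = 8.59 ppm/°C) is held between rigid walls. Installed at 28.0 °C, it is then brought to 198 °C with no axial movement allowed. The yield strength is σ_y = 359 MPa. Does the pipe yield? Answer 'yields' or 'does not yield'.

does not yield

ΔT = 170.0 K. Constrained thermal stress σ = E·α·ΔT = 103.0×10³ MPa × 8.59×10⁻⁶ × 170.0 = 150 MPa (compressive).
Compare to σ_y = 359 MPa: σ < σ_y, so it does not yield.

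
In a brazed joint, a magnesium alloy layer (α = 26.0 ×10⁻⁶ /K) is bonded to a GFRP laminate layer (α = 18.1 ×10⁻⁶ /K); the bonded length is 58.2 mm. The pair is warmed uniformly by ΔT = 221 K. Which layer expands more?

α(magnesium alloy) = 26.0×10⁻⁶/K vs α(GFRP laminate) = 18.1×10⁻⁶/K.
Higher α expands more for the same ΔT: magnesium alloy.

magnesium alloy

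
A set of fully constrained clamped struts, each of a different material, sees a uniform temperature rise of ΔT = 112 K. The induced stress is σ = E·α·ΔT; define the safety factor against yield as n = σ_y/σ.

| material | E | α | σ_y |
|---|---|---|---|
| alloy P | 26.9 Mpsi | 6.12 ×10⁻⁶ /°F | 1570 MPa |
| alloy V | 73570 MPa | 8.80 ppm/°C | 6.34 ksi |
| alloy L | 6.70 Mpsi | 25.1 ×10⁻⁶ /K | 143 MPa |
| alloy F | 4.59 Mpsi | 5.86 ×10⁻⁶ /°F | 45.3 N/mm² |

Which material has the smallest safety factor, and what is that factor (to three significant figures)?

With everything in SI (GPa, ×10⁻⁶/K, MPa):
  alloy P: E = 185.5, α = 11.0, σ_y = 1570 → σ = 229 MPa, n = 6.86
  alloy V: E = 73.57, α = 8.80, σ_y = 43.71 → σ = 72.5 MPa, n = 0.603
  alloy L: E = 46.19, α = 25.1, σ_y = 143.0 → σ = 130 MPa, n = 1.10
  alloy F: E = 31.65, α = 10.5, σ_y = 45.30 → σ = 37.4 MPa, n = 1.21
Smallest n: alloy V with n = 0.603.

alloy V, n = 0.603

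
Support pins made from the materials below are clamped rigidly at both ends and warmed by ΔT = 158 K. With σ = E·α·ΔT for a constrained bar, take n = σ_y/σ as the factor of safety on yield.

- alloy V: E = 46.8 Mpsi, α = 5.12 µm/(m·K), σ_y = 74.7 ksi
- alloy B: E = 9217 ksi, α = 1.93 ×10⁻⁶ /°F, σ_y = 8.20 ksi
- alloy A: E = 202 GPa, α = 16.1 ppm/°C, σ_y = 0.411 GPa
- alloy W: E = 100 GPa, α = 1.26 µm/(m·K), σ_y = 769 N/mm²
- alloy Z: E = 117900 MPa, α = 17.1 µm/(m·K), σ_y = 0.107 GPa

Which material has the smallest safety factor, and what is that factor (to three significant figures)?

alloy Z, n = 0.336

Converting E to GPa, α to ×10⁻⁶/K, σ_y to MPa, then σ and n for each:
  alloy V: E = 322.7, α = 5.12, σ_y = 515.0 → σ = 261 MPa, n = 1.97
  alloy B: E = 63.55, α = 3.47, σ_y = 56.54 → σ = 34.9 MPa, n = 1.62
  alloy A: E = 202.0, α = 16.1, σ_y = 411.0 → σ = 514 MPa, n = 0.800
  alloy W: E = 100.0, α = 1.26, σ_y = 769.0 → σ = 19.9 MPa, n = 38.6
  alloy Z: E = 117.9, α = 17.1, σ_y = 107.0 → σ = 319 MPa, n = 0.336
Alloy Z has the lowest safety factor, n = 0.336.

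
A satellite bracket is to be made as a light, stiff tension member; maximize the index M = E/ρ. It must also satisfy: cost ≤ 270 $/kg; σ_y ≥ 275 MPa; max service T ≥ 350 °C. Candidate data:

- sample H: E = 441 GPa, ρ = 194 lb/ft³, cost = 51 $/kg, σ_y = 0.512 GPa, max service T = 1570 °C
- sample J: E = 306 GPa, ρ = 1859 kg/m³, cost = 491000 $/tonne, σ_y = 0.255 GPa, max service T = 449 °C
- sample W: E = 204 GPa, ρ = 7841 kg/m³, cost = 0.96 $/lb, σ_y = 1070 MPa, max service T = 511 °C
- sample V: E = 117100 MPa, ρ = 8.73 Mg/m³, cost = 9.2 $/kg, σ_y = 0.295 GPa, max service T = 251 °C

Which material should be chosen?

Screen on constraints: cost ≤ 270 $/kg; σ_y ≥ 275 MPa; max service T ≥ 350 °C. Survivors: sample H, sample W.
After converting to SI:
  sample H: E = 441.0 GPa, ρ = 3108 kg/m³
  sample W: E = 204.0 GPa, ρ = 7841 kg/m³
  sample H: M = 142 MN·m/kg
  sample W: M = 26.0 MN·m/kg
Sample H ranks first.

sample H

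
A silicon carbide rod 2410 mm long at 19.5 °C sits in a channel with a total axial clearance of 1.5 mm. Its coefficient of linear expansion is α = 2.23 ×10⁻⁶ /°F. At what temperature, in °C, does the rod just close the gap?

175 °C

α = 2.23×10⁻⁶/°F × 9/5 = 4.01×10⁻⁶/K.
α·L₀·ΔT = 1.5 mm ⇒ ΔT = 1.5 / (4.01×10⁻⁶ × 2410.0) = 155.1 K.
T = 19.5 + 155.1 = 174.6 °C.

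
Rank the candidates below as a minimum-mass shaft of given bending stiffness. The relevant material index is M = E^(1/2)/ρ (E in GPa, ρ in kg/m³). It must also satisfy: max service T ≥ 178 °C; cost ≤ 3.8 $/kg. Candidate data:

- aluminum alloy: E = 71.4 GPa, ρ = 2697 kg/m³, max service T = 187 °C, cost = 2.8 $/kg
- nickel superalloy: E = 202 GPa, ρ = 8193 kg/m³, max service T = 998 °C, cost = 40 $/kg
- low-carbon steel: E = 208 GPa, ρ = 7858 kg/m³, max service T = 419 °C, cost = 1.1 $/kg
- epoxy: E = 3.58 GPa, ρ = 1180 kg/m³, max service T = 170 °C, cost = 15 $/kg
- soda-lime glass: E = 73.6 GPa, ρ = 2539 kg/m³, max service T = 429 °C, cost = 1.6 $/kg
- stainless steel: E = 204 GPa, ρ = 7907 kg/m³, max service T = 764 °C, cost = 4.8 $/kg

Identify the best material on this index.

Screen on constraints: max service T ≥ 178 °C; cost ≤ 3.8 $/kg. Survivors: aluminum alloy, low-carbon steel, soda-lime glass.
Per-candidate index values:
  soda-lime glass: M = 3.38×10⁻³
  aluminum alloy: M = 3.13×10⁻³
  low-carbon steel: M = 1.84×10⁻³
The maximum is for soda-lime glass.

soda-lime glass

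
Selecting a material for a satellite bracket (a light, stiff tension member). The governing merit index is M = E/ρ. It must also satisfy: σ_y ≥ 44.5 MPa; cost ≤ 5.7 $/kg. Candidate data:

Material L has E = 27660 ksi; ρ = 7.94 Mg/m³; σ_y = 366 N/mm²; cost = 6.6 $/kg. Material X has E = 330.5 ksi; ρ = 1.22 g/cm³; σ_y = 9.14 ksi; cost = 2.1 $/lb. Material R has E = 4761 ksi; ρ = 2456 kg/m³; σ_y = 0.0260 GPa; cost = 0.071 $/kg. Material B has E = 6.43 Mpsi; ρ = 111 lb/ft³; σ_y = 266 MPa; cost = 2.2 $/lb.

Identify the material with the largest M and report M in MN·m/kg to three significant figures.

material B, M = 24.9 MN·m/kg

Screen on constraints: σ_y ≥ 44.5 MPa; cost ≤ 5.7 $/kg. Survivors: material X, material B.
Normalizing units and computing the index:
  material X: E = 2.279 GPa, ρ = 1220 kg/m³
  material B: E = 44.33 GPa, ρ = 1778 kg/m³
  material B: M = 24.9 MN·m/kg
  material X: M = 1.87 MN·m/kg
Material B ranks first.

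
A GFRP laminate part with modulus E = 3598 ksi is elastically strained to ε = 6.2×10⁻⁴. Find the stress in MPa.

E = 3598 ksi = 24.81 GPa.
σ = E·ε = 24810 MPa × 6.2×10⁻⁴ = 15.4 MPa.

15.4 MPa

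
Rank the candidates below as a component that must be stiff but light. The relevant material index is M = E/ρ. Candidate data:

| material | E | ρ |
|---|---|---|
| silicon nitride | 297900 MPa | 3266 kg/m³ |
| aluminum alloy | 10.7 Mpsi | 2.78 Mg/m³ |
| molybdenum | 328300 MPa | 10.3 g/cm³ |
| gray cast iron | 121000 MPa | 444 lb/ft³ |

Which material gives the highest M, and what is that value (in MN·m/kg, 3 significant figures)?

silicon nitride, M = 91.2 MN·m/kg

Convert each candidate to consistent units, then evaluate M:
  silicon nitride: E = 297.9 GPa, ρ = 3266 kg/m³
  aluminum alloy: E = 73.77 GPa, ρ = 2780 kg/m³
  molybdenum: E = 328.3 GPa, ρ = 10300 kg/m³
  gray cast iron: E = 121.0 GPa, ρ = 7112 kg/m³
  silicon nitride: M = 91.2 MN·m/kg
  molybdenum: M = 31.9 MN·m/kg
  aluminum alloy: M = 26.5 MN·m/kg
  gray cast iron: M = 17.0 MN·m/kg
Silicon nitride ranks first.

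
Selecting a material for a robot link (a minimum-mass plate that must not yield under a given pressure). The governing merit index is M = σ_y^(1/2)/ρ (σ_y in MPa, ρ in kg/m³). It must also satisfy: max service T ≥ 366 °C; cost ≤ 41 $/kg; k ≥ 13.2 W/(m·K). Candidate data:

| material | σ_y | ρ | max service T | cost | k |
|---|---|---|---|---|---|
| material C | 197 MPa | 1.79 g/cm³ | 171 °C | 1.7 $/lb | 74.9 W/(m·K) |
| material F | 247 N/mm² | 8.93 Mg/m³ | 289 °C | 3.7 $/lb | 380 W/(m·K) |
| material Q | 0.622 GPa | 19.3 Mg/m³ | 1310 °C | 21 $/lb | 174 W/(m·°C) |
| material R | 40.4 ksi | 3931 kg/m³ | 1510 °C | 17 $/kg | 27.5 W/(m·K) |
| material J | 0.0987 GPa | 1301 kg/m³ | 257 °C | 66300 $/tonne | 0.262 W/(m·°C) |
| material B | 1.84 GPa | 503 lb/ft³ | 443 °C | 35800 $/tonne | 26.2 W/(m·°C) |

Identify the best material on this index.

material B

Screen on constraints: max service T ≥ 366 °C; cost ≤ 41 $/kg; k ≥ 13.2 W/(m·K). Survivors: material R, material B.
Convert each candidate to consistent units, then evaluate M:
  material R: σ_y = 278.5 MPa, ρ = 3931 kg/m³
  material B: σ_y = 1840 MPa, ρ = 8057 kg/m³
  material B: M = 5.32×10⁻³
  material R: M = 4.25×10⁻³
Highest index: material B.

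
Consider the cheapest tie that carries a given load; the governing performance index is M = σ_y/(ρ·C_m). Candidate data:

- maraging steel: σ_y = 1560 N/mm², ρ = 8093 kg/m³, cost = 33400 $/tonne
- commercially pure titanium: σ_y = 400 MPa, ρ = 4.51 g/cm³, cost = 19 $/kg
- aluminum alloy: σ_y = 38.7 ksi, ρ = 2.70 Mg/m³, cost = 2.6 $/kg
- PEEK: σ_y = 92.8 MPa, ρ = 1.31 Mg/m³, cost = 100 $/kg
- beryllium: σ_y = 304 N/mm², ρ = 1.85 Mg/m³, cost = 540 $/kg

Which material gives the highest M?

aluminum alloy

Putting every candidate on a common basis:
  maraging steel: σ_y = 1560 MPa, ρ = 8093 kg/m³, cost = 33.40 $/kg
  commercially pure titanium: σ_y = 400.0 MPa, ρ = 4510 kg/m³, cost = 19.00 $/kg
  aluminum alloy: σ_y = 266.8 MPa, ρ = 2700 kg/m³, cost = 2.600 $/kg
  PEEK: σ_y = 92.80 MPa, ρ = 1310 kg/m³, cost = 100.0 $/kg
  beryllium: σ_y = 304.0 MPa, ρ = 1850 kg/m³, cost = 540.0 $/kg
  aluminum alloy: M = 38.0 kN·m per $
  maraging steel: M = 5.77 kN·m per $
  commercially pure titanium: M = 4.67 kN·m per $
  PEEK: M = 0.708 kN·m per $
  beryllium: M = 0.304 kN·m per $
The maximum is for aluminum alloy.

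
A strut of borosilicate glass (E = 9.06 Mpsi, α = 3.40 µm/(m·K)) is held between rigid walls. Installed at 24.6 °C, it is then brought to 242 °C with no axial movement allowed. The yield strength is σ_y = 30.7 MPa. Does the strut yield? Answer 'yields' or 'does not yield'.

E = 9.06 Mpsi = 62.47 GPa.
ΔT = 217.4 K. Constrained thermal stress σ = E·α·ΔT = 62.47×10³ MPa × 3.40×10⁻⁶ × 217.4 = 46.2 MPa (compressive).
Compare to σ_y = 30.7 MPa: σ ≥ σ_y, so it yields.

yields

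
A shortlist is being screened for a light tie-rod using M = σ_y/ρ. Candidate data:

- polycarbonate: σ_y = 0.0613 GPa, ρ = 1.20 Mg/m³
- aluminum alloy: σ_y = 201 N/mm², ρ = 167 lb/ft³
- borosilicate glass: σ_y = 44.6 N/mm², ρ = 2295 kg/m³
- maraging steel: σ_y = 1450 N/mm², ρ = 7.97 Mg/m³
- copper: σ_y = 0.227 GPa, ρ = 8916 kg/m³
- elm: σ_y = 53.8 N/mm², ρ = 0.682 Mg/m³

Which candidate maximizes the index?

maraging steel

Putting every candidate on a common basis:
  polycarbonate: σ_y = 61.30 MPa, ρ = 1200 kg/m³
  aluminum alloy: σ_y = 201.0 MPa, ρ = 2675 kg/m³
  borosilicate glass: σ_y = 44.60 MPa, ρ = 2295 kg/m³
  maraging steel: σ_y = 1450 MPa, ρ = 7970 kg/m³
  copper: σ_y = 227.0 MPa, ρ = 8916 kg/m³
  elm: σ_y = 53.80 MPa, ρ = 682.0 kg/m³
  maraging steel: M = 182 kN·m/kg
  elm: M = 78.9 kN·m/kg
  aluminum alloy: M = 75.1 kN·m/kg
  polycarbonate: M = 51.1 kN·m/kg
  copper: M = 25.5 kN·m/kg
  borosilicate glass: M = 19.4 kN·m/kg
The maximum is for maraging steel.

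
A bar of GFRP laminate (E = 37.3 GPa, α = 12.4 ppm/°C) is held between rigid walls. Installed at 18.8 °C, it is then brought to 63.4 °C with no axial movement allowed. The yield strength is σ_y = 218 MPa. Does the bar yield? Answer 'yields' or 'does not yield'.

does not yield

ΔT = 44.60 K. Constrained thermal stress σ = E·α·ΔT = 37.30×10³ MPa × 12.4×10⁻⁶ × 44.60 = 20.6 MPa (compressive).
Compare to σ_y = 218 MPa: σ < σ_y, so it does not yield.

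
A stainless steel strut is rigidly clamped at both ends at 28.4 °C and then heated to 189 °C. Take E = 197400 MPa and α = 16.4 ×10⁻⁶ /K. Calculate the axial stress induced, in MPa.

520 MPa

E = 197400 MPa = 197.4 GPa.
ΔT = 160.6 K. Constrained thermal stress σ = E·α·ΔT = 197.4×10³ MPa × 16.4×10⁻⁶ × 160.6 = 520 MPa (compressive).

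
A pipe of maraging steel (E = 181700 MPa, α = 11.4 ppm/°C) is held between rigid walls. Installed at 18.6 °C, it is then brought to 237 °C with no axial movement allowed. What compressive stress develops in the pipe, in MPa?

E = 181700 MPa = 181.7 GPa.
ΔT = 218.4 K. Constrained thermal stress σ = E·α·ΔT = 181.7×10³ MPa × 11.4×10⁻⁶ × 218.4 = 452 MPa (compressive).

452 MPa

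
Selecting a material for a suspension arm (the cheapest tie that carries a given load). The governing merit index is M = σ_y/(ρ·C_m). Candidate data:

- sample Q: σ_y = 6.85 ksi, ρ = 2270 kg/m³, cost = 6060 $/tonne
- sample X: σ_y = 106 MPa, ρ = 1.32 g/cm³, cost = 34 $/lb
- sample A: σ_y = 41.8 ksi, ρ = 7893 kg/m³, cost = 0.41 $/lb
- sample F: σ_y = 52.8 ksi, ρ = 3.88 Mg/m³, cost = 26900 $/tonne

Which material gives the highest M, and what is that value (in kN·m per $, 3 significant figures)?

sample A, M = 40.4 kN·m per $

After converting to SI:
  sample Q: σ_y = 47.23 MPa, ρ = 2270 kg/m³, cost = 6.060 $/kg
  sample X: σ_y = 106.0 MPa, ρ = 1320 kg/m³, cost = 74.96 $/kg
  sample A: σ_y = 288.2 MPa, ρ = 7893 kg/m³, cost = 0.9039 $/kg
  sample F: σ_y = 364.0 MPa, ρ = 3880 kg/m³, cost = 26.90 $/kg
  sample A: M = 40.4 kN·m per $
  sample F: M = 3.49 kN·m per $
  sample Q: M = 3.43 kN·m per $
  sample X: M = 1.07 kN·m per $
The maximum is for sample A.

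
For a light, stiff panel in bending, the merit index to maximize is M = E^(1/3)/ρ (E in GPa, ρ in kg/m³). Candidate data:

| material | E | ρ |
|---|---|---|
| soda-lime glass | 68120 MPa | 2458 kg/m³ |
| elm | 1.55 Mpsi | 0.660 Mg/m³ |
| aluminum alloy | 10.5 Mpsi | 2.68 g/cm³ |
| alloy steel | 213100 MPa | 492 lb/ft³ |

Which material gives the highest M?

elm

Convert each candidate to consistent units, then evaluate M:
  soda-lime glass: E = 68.12 GPa, ρ = 2458 kg/m³
  elm: E = 10.69 GPa, ρ = 660.0 kg/m³
  aluminum alloy: E = 72.39 GPa, ρ = 2680 kg/m³
  alloy steel: E = 213.1 GPa, ρ = 7881 kg/m³
  elm: M = 3.34×10⁻³
  soda-lime glass: M = 1.66×10⁻³
  aluminum alloy: M = 1.56×10⁻³
  alloy steel: M = 0.758×10⁻³
Elm has the largest M.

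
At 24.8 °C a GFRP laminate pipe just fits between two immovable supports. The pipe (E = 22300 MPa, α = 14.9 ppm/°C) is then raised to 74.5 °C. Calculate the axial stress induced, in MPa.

E = 22300 MPa = 22.30 GPa.
ΔT = 49.70 K. Constrained thermal stress σ = E·α·ΔT = 22.30×10³ MPa × 14.9×10⁻⁶ × 49.70 = 16.5 MPa (compressive).

16.5 MPa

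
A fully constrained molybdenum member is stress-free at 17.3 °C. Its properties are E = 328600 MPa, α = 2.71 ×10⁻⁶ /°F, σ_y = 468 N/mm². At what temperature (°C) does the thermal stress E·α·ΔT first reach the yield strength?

E = 328600 MPa = 328.6 GPa.
α = 2.71×10⁻⁶/°F × 9/5 = 4.88×10⁻⁶/K.
σ_y = 468 N/mm² = 468.0 MPa.
E·α·ΔT = 468.0 MPa ⇒ ΔT = 468.0 / (328.6×10³ × 4.88×10⁻⁶) = 292.0 K.
T = 17.3 + 292.0 = 309.3 °C.

309 °C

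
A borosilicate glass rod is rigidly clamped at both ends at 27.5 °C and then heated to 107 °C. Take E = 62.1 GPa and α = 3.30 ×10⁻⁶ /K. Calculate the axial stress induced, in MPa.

16.3 MPa

ΔT = 79.50 K. Constrained thermal stress σ = E·α·ΔT = 62.10×10³ MPa × 3.30×10⁻⁶ × 79.50 = 16.3 MPa (compressive).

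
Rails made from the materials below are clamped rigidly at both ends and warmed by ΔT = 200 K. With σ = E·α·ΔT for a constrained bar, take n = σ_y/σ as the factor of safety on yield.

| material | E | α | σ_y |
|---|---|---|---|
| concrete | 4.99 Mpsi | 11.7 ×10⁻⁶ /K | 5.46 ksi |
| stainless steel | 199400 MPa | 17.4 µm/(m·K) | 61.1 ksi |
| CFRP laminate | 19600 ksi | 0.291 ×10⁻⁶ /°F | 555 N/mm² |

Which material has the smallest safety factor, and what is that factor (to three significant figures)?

Converting E to GPa, α to ×10⁻⁶/K, σ_y to MPa, then σ and n for each:
  concrete: E = 34.40, α = 11.7, σ_y = 37.65 → σ = 80.5 MPa, n = 0.468
  stainless steel: E = 199.4, α = 17.4, σ_y = 421.3 → σ = 694 MPa, n = 0.607
  CFRP laminate: E = 135.1, α = 0.524, σ_y = 555.0 → σ = 14.2 MPa, n = 39.2
Smallest n: concrete with n = 0.468.

concrete, n = 0.468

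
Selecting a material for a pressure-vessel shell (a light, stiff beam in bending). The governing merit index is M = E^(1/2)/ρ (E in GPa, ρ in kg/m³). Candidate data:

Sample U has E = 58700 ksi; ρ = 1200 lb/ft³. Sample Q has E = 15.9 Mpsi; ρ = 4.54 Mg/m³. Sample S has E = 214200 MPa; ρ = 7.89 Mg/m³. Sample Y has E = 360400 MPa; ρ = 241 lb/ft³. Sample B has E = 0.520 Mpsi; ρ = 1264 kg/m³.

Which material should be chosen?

sample Y

Normalizing units and computing the index:
  sample U: E = 404.7 GPa, ρ = 19220 kg/m³
  sample Q: E = 109.6 GPa, ρ = 4540 kg/m³
  sample S: E = 214.2 GPa, ρ = 7890 kg/m³
  sample Y: E = 360.4 GPa, ρ = 3860 kg/m³
  sample B: E = 3.585 GPa, ρ = 1264 kg/m³
  sample Y: M = 4.92×10⁻³
  sample Q: M = 2.31×10⁻³
  sample S: M = 1.85×10⁻³
  sample B: M = 1.50×10⁻³
  sample U: M = 1.05×10⁻³
The maximum is for sample Y.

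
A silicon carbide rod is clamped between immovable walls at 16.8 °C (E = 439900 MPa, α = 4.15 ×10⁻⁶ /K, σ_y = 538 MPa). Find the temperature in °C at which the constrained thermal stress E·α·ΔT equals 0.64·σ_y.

205 °C

E = 439900 MPa = 439.9 GPa.
E·α·ΔT = 344.3 MPa ⇒ ΔT = 344.3 / (439.9×10³ × 4.15×10⁻⁶) = 188.6 K.
T = 16.8 + 188.6 = 205.4 °C.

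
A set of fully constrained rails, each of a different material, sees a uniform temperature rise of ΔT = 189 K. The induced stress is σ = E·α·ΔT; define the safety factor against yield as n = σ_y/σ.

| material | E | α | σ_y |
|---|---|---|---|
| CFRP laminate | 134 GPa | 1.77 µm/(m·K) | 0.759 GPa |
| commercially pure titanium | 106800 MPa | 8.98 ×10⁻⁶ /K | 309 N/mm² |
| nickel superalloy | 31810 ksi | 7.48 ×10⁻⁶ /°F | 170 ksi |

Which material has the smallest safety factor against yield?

commercially pure titanium

In consistent units (E in GPa, α in ×10⁻⁶/K, σ_y in MPa):
  CFRP laminate: E = 134.0, α = 1.77, σ_y = 759.0 → σ = 44.8 MPa, n = 16.9
  commercially pure titanium: E = 106.8, α = 8.98, σ_y = 309.0 → σ = 181 MPa, n = 1.70
  nickel superalloy: E = 219.3, α = 13.5, σ_y = 1172 → σ = 558 MPa, n = 2.10
Commercially pure titanium has the lowest safety factor, n = 1.70.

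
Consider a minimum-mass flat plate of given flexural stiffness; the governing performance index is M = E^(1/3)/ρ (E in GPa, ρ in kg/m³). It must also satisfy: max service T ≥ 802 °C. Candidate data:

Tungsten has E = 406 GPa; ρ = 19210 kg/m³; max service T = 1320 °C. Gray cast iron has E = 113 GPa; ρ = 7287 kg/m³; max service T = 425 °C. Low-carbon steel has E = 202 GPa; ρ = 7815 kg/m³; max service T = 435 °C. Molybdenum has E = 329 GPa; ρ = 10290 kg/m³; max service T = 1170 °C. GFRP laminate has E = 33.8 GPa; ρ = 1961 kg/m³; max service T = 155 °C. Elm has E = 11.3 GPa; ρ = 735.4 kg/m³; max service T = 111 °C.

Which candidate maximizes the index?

Screen on constraints: max service T ≥ 802 °C. Survivors: tungsten, molybdenum.
Per-candidate index values:
  molybdenum: M = 0.671×10⁻³
  tungsten: M = 0.385×10⁻³
Highest index: molybdenum.

molybdenum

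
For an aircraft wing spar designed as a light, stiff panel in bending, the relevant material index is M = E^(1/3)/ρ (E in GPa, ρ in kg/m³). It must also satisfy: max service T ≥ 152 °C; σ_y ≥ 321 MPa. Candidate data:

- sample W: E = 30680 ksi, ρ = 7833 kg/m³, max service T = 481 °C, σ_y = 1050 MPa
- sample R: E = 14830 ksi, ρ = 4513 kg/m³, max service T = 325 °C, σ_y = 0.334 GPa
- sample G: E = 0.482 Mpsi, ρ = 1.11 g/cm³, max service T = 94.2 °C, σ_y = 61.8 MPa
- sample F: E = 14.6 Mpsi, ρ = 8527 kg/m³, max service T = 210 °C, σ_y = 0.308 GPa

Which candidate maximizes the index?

sample R

Screen on constraints: max service T ≥ 152 °C; σ_y ≥ 321 MPa. Survivors: sample W, sample R.
Normalizing units and computing the index:
  sample W: E = 211.5 GPa, ρ = 7833 kg/m³
  sample R: E = 102.2 GPa, ρ = 4513 kg/m³
  sample R: M = 1.04×10⁻³
  sample W: M = 0.761×10⁻³
The maximum is for sample R.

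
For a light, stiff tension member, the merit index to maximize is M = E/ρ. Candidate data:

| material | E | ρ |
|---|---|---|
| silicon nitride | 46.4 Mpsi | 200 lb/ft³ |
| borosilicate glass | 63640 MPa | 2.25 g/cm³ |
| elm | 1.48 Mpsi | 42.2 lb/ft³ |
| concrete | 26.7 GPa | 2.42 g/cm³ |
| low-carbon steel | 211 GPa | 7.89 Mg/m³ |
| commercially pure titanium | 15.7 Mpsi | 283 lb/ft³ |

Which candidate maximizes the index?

In SI units:
  silicon nitride: E = 319.9 GPa, ρ = 3204 kg/m³
  borosilicate glass: E = 63.64 GPa, ρ = 2250 kg/m³
  elm: E = 10.20 GPa, ρ = 676.0 kg/m³
  concrete: E = 26.70 GPa, ρ = 2420 kg/m³
  low-carbon steel: E = 211.0 GPa, ρ = 7890 kg/m³
  commercially pure titanium: E = 108.2 GPa, ρ = 4533 kg/m³
  silicon nitride: M = 99.9 MN·m/kg
  borosilicate glass: M = 28.3 MN·m/kg
  low-carbon steel: M = 26.7 MN·m/kg
  commercially pure titanium: M = 23.9 MN·m/kg
  elm: M = 15.1 MN·m/kg
  concrete: M = 11.0 MN·m/kg
Highest index: silicon nitride.

silicon nitride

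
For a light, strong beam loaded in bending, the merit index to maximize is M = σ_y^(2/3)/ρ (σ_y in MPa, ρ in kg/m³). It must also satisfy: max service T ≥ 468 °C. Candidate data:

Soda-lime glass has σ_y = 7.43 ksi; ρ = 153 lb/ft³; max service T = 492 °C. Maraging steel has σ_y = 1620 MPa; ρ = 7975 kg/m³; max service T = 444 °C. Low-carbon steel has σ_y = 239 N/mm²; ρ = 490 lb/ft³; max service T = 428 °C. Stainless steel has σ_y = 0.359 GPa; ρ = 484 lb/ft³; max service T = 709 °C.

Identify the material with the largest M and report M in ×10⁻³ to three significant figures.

stainless steel, M = 6.52×10⁻³

Screen on constraints: max service T ≥ 468 °C. Survivors: soda-lime glass, stainless steel.
After converting to SI:
  soda-lime glass: σ_y = 51.23 MPa, ρ = 2451 kg/m³
  stainless steel: σ_y = 359.0 MPa, ρ = 7753 kg/m³
  stainless steel: M = 6.52×10⁻³
  soda-lime glass: M = 5.63×10⁻³
Highest index: stainless steel.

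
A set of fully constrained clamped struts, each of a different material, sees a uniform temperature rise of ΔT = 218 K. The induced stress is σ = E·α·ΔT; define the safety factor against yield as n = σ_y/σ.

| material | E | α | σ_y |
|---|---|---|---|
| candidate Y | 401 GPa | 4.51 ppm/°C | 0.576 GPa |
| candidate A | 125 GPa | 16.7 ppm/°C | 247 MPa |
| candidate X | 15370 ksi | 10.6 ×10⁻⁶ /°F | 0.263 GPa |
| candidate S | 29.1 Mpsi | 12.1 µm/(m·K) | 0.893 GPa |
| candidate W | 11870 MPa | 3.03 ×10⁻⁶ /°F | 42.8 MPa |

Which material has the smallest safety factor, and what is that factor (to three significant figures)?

candidate A, n = 0.543

Per material, after unit conversion:
  candidate Y: E = 401.0, α = 4.51, σ_y = 576.0 → σ = 394 MPa, n = 1.46
  candidate A: E = 125.0, α = 16.7, σ_y = 247.0 → σ = 455 MPa, n = 0.543
  candidate X: E = 106.0, α = 19.1, σ_y = 263.0 → σ = 441 MPa, n = 0.597
  candidate S: E = 200.6, α = 12.1, σ_y = 893.0 → σ = 529 MPa, n = 1.69
  candidate W: E = 11.87, α = 5.45, σ_y = 42.80 → σ = 14.1 MPa, n = 3.03
Candidate A has the lowest safety factor, n = 0.543.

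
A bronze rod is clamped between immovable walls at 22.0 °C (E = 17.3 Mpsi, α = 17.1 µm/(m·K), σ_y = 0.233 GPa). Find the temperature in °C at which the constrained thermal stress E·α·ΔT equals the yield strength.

E = 17.3 Mpsi = 119.3 GPa.
σ_y = 0.233 GPa = 233.0 MPa.
E·α·ΔT = 233.0 MPa ⇒ ΔT = 233.0 / (119.3×10³ × 17.1×10⁻⁶) = 114.2 K.
T = 22.0 + 114.2 = 136.2 °C.

136 °C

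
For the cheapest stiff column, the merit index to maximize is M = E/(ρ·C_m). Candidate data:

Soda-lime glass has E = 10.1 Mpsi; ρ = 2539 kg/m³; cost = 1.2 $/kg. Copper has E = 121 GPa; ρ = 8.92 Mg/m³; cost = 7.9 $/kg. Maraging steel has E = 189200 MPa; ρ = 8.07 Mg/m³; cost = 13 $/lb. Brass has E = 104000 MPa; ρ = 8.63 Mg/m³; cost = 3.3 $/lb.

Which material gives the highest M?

soda-lime glass

Convert each candidate to consistent units, then evaluate M:
  soda-lime glass: E = 69.64 GPa, ρ = 2539 kg/m³, cost = 1.200 $/kg
  copper: E = 121.0 GPa, ρ = 8920 kg/m³, cost = 7.900 $/kg
  maraging steel: E = 189.2 GPa, ρ = 8070 kg/m³, cost = 28.66 $/kg
  brass: E = 104.0 GPa, ρ = 8630 kg/m³, cost = 7.275 $/kg
  soda-lime glass: M = 22.9 MN·m per $
  copper: M = 1.72 MN·m per $
  brass: M = 1.66 MN·m per $
  maraging steel: M = 0.818 MN·m per $
Soda-lime glass ranks first.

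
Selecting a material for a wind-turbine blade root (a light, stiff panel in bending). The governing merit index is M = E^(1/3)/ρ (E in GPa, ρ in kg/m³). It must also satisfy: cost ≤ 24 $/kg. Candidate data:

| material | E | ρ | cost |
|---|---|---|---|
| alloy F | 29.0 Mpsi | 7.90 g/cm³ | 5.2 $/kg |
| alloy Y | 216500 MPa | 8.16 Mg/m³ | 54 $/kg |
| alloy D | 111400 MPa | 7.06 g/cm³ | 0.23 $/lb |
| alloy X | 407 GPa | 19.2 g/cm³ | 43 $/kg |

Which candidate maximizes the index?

alloy F

Screen on constraints: cost ≤ 24 $/kg. Survivors: alloy F, alloy D.
Convert each candidate to consistent units, then evaluate M:
  alloy F: E = 199.9 GPa, ρ = 7900 kg/m³
  alloy D: E = 111.4 GPa, ρ = 7060 kg/m³
  alloy F: M = 0.740×10⁻³
  alloy D: M = 0.682×10⁻³
Highest index: alloy F.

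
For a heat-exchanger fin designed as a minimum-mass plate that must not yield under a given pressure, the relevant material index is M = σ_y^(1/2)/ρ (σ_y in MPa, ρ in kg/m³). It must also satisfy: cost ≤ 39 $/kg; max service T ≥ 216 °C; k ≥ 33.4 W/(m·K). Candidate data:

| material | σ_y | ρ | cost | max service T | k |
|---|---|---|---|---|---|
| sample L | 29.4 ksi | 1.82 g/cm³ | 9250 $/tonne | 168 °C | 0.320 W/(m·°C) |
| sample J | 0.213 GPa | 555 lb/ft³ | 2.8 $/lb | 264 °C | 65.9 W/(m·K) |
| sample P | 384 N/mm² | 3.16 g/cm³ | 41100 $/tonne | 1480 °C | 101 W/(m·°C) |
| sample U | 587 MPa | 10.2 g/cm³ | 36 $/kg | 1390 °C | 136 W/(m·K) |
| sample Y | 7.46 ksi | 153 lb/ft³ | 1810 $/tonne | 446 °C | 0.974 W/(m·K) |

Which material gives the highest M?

sample U

Screen on constraints: cost ≤ 39 $/kg; max service T ≥ 216 °C; k ≥ 33.4 W/(m·K). Survivors: sample J, sample U.
Convert each candidate to consistent units, then evaluate M:
  sample J: σ_y = 213.0 MPa, ρ = 8890 kg/m³
  sample U: σ_y = 587.0 MPa, ρ = 10200 kg/m³
  sample U: M = 2.38×10⁻³
  sample J: M = 1.64×10⁻³
Sample U has the largest M.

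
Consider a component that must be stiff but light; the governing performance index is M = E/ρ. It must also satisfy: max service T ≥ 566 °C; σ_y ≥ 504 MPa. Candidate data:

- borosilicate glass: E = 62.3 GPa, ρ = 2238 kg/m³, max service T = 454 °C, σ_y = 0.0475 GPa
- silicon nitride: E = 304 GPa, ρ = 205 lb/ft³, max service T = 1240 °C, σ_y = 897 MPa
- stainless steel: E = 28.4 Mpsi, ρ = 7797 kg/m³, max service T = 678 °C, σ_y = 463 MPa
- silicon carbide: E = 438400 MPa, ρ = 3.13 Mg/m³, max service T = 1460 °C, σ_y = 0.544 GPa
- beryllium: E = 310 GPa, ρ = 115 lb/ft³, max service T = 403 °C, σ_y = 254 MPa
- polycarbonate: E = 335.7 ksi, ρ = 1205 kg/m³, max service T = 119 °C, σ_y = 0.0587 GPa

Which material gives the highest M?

silicon carbide

Screen on constraints: max service T ≥ 566 °C; σ_y ≥ 504 MPa. Survivors: silicon nitride, silicon carbide.
In SI units:
  silicon nitride: E = 304.0 GPa, ρ = 3284 kg/m³
  silicon carbide: E = 438.4 GPa, ρ = 3130 kg/m³
  silicon carbide: M = 140 MN·m/kg
  silicon nitride: M = 92.6 MN·m/kg
Silicon carbide has the largest M.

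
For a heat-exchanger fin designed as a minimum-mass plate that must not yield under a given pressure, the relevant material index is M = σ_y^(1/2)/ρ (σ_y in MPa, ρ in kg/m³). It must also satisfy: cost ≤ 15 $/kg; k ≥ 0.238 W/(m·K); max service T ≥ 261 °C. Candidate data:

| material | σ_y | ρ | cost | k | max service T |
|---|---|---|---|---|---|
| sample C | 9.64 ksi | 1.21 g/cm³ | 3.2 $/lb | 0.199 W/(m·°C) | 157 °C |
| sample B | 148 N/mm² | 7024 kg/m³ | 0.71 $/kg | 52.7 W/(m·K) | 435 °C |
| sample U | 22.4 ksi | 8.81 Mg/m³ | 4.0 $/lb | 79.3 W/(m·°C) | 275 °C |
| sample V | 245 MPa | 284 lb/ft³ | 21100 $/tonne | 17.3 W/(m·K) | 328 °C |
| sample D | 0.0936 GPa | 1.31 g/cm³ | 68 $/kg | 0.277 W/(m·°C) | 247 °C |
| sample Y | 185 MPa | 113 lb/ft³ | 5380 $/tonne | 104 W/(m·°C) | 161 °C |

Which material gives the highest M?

Screen on constraints: cost ≤ 15 $/kg; k ≥ 0.238 W/(m·K); max service T ≥ 261 °C. Survivors: sample B, sample U.
Putting every candidate on a common basis:
  sample B: σ_y = 148.0 MPa, ρ = 7024 kg/m³
  sample U: σ_y = 154.4 MPa, ρ = 8810 kg/m³
  sample B: M = 1.73×10⁻³
  sample U: M = 1.41×10⁻³
Sample B ranks first.

sample B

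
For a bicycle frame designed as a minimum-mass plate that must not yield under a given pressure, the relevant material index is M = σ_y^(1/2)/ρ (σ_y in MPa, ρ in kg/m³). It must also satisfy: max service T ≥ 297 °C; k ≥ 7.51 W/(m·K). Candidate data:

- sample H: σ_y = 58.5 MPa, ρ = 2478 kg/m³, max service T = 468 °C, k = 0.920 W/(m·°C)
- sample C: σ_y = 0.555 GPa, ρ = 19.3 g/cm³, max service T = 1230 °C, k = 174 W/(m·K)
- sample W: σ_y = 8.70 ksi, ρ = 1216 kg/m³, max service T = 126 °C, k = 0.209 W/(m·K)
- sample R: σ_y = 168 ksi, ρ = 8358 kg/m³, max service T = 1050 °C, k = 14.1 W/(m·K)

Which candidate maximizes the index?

sample R

Screen on constraints: max service T ≥ 297 °C; k ≥ 7.51 W/(m·K). Survivors: sample C, sample R.
Putting every candidate on a common basis:
  sample C: σ_y = 555.0 MPa, ρ = 19300 kg/m³
  sample R: σ_y = 1158 MPa, ρ = 8358 kg/m³
  sample R: M = 4.07×10⁻³
  sample C: M = 1.22×10⁻³
Sample R has the largest M.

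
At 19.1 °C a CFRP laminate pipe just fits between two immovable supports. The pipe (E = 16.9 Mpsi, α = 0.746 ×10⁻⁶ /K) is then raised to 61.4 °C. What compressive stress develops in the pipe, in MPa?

3.68 MPa

E = 16.9 Mpsi = 116.5 GPa.
ΔT = 42.30 K. Constrained thermal stress σ = E·α·ΔT = 116.5×10³ MPa × 0.746×10⁻⁶ × 42.30 = 3.68 MPa (compressive).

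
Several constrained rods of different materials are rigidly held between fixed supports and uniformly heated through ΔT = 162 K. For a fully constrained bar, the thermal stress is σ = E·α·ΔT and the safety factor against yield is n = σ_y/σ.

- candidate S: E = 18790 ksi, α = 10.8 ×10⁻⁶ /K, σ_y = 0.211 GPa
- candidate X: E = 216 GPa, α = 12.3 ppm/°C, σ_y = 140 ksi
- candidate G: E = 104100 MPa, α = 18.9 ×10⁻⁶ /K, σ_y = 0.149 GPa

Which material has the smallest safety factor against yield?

In consistent units (E in GPa, α in ×10⁻⁶/K, σ_y in MPa):
  candidate S: E = 129.6, α = 10.8, σ_y = 211.0 → σ = 227 MPa, n = 0.931
  candidate X: E = 216.0, α = 12.3, σ_y = 965.3 → σ = 430 MPa, n = 2.24
  candidate G: E = 104.1, α = 18.9, σ_y = 149.0 → σ = 319 MPa, n = 0.467
The minimum is candidate G at n = 0.467.

candidate G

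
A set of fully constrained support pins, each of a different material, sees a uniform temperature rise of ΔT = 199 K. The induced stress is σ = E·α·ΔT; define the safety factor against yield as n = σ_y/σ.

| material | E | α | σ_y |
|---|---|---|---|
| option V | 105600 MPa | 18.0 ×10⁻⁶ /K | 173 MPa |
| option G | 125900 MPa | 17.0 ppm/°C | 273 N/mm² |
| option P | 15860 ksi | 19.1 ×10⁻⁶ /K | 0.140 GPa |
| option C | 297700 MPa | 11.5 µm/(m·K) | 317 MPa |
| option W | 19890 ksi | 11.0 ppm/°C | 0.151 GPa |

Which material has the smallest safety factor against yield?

With everything in SI (GPa, ×10⁻⁶/K, MPa):
  option V: E = 105.6, α = 18.0, σ_y = 173.0 → σ = 378 MPa, n = 0.457
  option G: E = 125.9, α = 17.0, σ_y = 273.0 → σ = 426 MPa, n = 0.641
  option P: E = 109.4, α = 19.1, σ_y = 140.0 → σ = 416 MPa, n = 0.337
  option C: E = 297.7, α = 11.5, σ_y = 317.0 → σ = 681 MPa, n = 0.465
  option W: E = 137.1, α = 11.0, σ_y = 151.0 → σ = 300 MPa, n = 0.503
Smallest n: option P with n = 0.337.

option P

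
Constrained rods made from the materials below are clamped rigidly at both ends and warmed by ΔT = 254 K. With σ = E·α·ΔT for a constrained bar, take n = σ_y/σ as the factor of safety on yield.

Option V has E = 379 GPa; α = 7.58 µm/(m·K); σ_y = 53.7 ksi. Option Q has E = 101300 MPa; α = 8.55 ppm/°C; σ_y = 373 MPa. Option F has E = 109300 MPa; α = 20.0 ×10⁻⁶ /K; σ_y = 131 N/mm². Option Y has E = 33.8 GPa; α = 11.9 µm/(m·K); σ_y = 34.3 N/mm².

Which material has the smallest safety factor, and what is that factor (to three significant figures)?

option F, n = 0.236

Per material, after unit conversion:
  option V: E = 379.0, α = 7.58, σ_y = 370.2 → σ = 730 MPa, n = 0.507
  option Q: E = 101.3, α = 8.55, σ_y = 373.0 → σ = 220 MPa, n = 1.70
  option F: E = 109.3, α = 20.0, σ_y = 131.0 → σ = 555 MPa, n = 0.236
  option Y: E = 33.80, α = 11.9, σ_y = 34.30 → σ = 102 MPa, n = 0.336
The minimum is option F at n = 0.236.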